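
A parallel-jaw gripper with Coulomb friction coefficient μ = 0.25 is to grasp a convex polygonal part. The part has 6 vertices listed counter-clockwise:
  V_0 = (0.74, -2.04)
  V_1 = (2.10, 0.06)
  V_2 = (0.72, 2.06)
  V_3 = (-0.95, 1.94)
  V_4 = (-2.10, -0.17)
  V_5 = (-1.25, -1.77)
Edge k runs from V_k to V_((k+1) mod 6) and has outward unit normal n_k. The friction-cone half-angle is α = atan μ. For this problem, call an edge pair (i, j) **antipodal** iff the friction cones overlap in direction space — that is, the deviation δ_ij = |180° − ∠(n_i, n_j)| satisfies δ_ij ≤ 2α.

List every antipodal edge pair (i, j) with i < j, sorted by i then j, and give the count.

count = 3; pairs: (0,3), (1,4), (2,5)

α = atan 0.25 = 14.04°;  2α = 28.07°
n_0 = (+0.8394, -0.5436)
n_1 = (+0.8231, +0.5679)
n_2 = (-0.0717, +0.9974)
n_3 = (-0.8781, +0.4786)
n_4 = (-0.8831, -0.4692)
n_5 = (-0.1344, -0.9909)
  (0,1): δ = 112.47°  ·
  (0,2): δ = 52.96°  ·
  (0,3): δ = 4.34°  ✓
  (0,4): δ = 60.91°  ·
  (0,5): δ = 115.20°  ·
  (1,2): δ = 120.50°  ·
  (1,3): δ = 63.20°  ·
  (1,4): δ = 6.63°  ✓
  (1,5): δ = 47.67°  ·
  (2,3): δ = 122.70°  ·
  (2,4): δ = 66.13°  ·
  (2,5): δ = 11.84°  ✓
  (3,4): δ = 123.43°  ·
  (3,5): δ = 69.14°  ·
  (4,5): δ = 125.71°  ·
antipodal pairs: 3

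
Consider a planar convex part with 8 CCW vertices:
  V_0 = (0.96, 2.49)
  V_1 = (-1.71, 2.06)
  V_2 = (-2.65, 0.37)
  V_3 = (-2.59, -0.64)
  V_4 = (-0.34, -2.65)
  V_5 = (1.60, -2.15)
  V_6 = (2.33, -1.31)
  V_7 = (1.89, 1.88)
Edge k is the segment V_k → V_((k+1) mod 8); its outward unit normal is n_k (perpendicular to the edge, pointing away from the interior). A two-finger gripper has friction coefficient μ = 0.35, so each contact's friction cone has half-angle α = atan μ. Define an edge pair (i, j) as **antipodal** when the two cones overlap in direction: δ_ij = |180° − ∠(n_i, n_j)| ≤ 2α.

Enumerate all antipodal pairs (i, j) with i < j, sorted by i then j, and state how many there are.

count = 5; pairs: (0,4), (1,5), (1,6), (2,6), (3,7)

α = atan 0.35 = 19.29°;  2α = 38.58°
n_0 = (-0.1590, +0.9873)
n_1 = (-0.8739, +0.4861)
n_2 = (-0.9982, -0.0593)
n_3 = (-0.6662, -0.7458)
n_4 = (+0.2496, -0.9684)
n_5 = (+0.7548, -0.6560)
n_6 = (+0.9906, +0.1366)
n_7 = (+0.5485, +0.8362)
  (0,1): δ = 128.23°  ·
  (0,2): δ = 95.75°  ·
  (0,3): δ = 50.92°  ·
  (0,4): δ = 5.30°  ✓
  (0,5): δ = 39.86°  ·
  (0,6): δ = 88.70°  ·
  (0,7): δ = 137.59°  ·
  (1,2): δ = 147.52°  ·
  (1,3): δ = 102.69°  ·
  (1,4): δ = 46.46°  ·
  (1,5): δ = 11.91°  ✓
  (1,6): δ = 36.94°  ✓
  (1,7): δ = 85.82°  ·
  (2,3): δ = 135.18°  ·
  (2,4): δ = 78.95°  ·
  (2,5): δ = 44.39°  ·
  (2,6): δ = 4.45°  ✓
  (2,7): δ = 53.34°  ·
  (3,4): δ = 123.77°  ·
  (3,5): δ = 89.22°  ·
  (3,6): δ = 40.37°  ·
  (3,7): δ = 8.51°  ✓
  (4,5): δ = 145.44°  ·
  (4,6): δ = 96.60°  ·
  (4,7): δ = 47.71°  ·
  (5,6): δ = 131.15°  ·
  (5,7): δ = 82.27°  ·
  (6,7): δ = 131.11°  ·
antipodal pairs: 5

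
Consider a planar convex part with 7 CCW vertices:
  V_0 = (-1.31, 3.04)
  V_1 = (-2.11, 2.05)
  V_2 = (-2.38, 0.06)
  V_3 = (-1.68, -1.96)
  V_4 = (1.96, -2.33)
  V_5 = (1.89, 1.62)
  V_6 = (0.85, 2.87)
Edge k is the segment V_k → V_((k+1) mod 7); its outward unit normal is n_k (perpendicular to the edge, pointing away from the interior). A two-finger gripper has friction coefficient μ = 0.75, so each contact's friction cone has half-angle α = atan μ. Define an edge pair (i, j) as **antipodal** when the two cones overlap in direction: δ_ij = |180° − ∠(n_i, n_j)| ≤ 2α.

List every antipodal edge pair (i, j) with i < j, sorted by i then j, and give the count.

count = 9; pairs: (0,3), (0,4), (1,4), (1,5), (2,4), (2,5), (2,6), (3,5), (3,6)

α = atan 0.75 = 36.87°;  2α = 73.74°
n_0 = (-0.7778, +0.6285)
n_1 = (-0.9909, +0.1344)
n_2 = (-0.9449, -0.3274)
n_3 = (-0.1011, -0.9949)
n_4 = (+0.9998, +0.0177)
n_5 = (+0.7687, +0.6396)
n_6 = (+0.0785, +0.9969)
  (0,1): δ = 148.79°  ·
  (0,2): δ = 121.95°  ·
  (0,3): δ = 56.86°  ✓
  (0,4): δ = 39.96°  ✓
  (0,5): δ = 78.70°  ·
  (0,6): δ = 124.44°  ·
  (1,2): δ = 153.16°  ·
  (1,3): δ = 88.08°  ·
  (1,4): δ = 8.74°  ✓
  (1,5): δ = 47.49°  ✓
  (1,6): δ = 93.23°  ·
  (2,3): δ = 114.92°  ·
  (2,4): δ = 18.10°  ✓
  (2,5): δ = 20.65°  ✓
  (2,6): δ = 66.39°  ✓
  (3,4): δ = 83.18°  ·
  (3,5): δ = 44.44°  ✓
  (3,6): δ = 1.30°  ✓
  (4,5): δ = 141.25°  ·
  (4,6): δ = 95.52°  ·
  (5,6): δ = 134.26°  ·
antipodal pairs: 9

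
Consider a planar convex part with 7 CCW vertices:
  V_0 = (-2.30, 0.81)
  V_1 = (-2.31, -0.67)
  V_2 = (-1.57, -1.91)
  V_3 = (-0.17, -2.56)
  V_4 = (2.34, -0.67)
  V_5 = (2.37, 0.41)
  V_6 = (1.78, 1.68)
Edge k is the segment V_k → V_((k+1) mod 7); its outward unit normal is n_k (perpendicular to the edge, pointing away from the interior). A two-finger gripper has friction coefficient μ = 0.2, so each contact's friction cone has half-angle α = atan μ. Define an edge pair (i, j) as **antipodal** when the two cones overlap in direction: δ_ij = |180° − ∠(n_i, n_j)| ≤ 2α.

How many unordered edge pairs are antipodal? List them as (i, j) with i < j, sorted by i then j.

count = 2; pairs: (0,4), (1,5)

α = atan 0.2 = 11.31°;  2α = 22.62°
n_0 = (-1.0000, +0.0068)
n_1 = (-0.8587, -0.5125)
n_2 = (-0.4211, -0.9070)
n_3 = (+0.6015, -0.7989)
n_4 = (+0.9996, -0.0278)
n_5 = (+0.9069, +0.4213)
n_6 = (-0.2085, +0.9780)
  (0,1): δ = 148.79°  ·
  (0,2): δ = 114.52°  ·
  (0,3): δ = 52.63°  ·
  (0,4): δ = 1.20°  ✓
  (0,5): δ = 25.31°  ·
  (0,6): δ = 102.42°  ·
  (1,2): δ = 145.73°  ·
  (1,3): δ = 83.85°  ·
  (1,4): δ = 32.42°  ·
  (1,5): δ = 5.91°  ✓
  (1,6): δ = 71.21°  ·
  (2,3): δ = 118.12°  ·
  (2,4): δ = 66.69°  ·
  (2,5): δ = 40.18°  ·
  (2,6): δ = 36.94°  ·
  (3,4): δ = 128.57°  ·
  (3,5): δ = 102.06°  ·
  (3,6): δ = 24.94°  ·
  (4,5): δ = 153.49°  ·
  (4,6): δ = 76.37°  ·
  (5,6): δ = 102.88°  ·
antipodal pairs: 2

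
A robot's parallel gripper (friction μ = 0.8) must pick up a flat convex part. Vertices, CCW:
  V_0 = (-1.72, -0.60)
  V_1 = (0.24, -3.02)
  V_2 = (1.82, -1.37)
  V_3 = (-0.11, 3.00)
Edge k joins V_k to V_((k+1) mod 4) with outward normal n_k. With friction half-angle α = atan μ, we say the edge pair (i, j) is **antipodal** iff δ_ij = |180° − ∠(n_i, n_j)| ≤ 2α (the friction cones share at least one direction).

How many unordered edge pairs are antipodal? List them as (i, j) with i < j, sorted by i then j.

α = atan 0.8 = 38.66°;  2α = 77.32°
n_0 = (-0.7771, -0.6294)
n_1 = (+0.7223, -0.6916)
n_2 = (+0.9148, +0.4040)
n_3 = (-0.9129, +0.4083)
  (0,1): δ = 82.76°  ·
  (0,2): δ = 15.18°  ✓
  (0,3): δ = 116.90°  ·
  (1,2): δ = 112.41°  ·
  (1,3): δ = 19.66°  ✓
  (2,3): δ = 47.92°  ✓
antipodal pairs: 3

count = 3; pairs: (0,2), (1,3), (2,3)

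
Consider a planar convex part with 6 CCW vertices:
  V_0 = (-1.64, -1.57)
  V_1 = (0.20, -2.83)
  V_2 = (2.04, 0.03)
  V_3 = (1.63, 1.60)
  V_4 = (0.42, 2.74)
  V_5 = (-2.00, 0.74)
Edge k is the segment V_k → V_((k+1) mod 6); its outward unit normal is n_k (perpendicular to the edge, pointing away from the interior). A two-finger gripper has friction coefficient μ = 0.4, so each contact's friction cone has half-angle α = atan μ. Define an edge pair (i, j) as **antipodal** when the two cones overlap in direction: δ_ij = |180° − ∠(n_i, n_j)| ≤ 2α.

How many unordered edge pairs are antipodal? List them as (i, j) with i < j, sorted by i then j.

count = 6; pairs: (0,2), (0,3), (1,4), (1,5), (2,5), (3,5)

α = atan 0.4 = 21.80°;  2α = 43.60°
n_0 = (-0.5650, -0.8251)
n_1 = (+0.8410, -0.5411)
n_2 = (+0.9676, +0.2527)
n_3 = (+0.6857, +0.7278)
n_4 = (-0.6370, +0.7708)
n_5 = (-0.9881, -0.1540)
  (0,1): δ = 88.35°  ·
  (0,2): δ = 40.96°  ✓
  (0,3): δ = 8.89°  ✓
  (0,4): δ = 73.97°  ·
  (0,5): δ = 133.26°  ·
  (1,2): δ = 132.61°  ·
  (1,3): δ = 100.54°  ·
  (1,4): δ = 17.67°  ✓
  (1,5): δ = 41.61°  ✓
  (2,3): δ = 147.93°  ·
  (2,4): δ = 65.06°  ·
  (2,5): δ = 5.78°  ✓
  (3,4): δ = 97.13°  ·
  (3,5): δ = 37.85°  ✓
  (4,5): δ = 120.71°  ·
antipodal pairs: 6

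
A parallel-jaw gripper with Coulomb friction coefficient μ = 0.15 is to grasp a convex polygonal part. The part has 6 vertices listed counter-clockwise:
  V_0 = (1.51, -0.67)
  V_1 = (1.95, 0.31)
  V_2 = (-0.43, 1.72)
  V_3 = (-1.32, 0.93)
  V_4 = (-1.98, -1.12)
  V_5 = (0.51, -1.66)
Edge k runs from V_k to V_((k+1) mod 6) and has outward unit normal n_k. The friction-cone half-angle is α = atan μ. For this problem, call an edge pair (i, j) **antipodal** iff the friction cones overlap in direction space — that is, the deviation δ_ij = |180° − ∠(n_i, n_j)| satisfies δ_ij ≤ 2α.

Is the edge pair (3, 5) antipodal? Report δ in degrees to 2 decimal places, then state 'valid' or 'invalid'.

α = atan 0.15 = 8.53°;  2α = 17.06°
edge 3: e_3 = (-0.66, -2.05);  n_3 = (-0.9519, +0.3065)
edge 5: e_5 = (+1.00, +0.99);  n_5 = (+0.7035, -0.7107)
∠(n_3, n_5) = 152.56°
δ = |180° − 152.56°| = 27.44°
27.44° > 2α = 17.06°  →  invalid

δ = 27.44°, invalid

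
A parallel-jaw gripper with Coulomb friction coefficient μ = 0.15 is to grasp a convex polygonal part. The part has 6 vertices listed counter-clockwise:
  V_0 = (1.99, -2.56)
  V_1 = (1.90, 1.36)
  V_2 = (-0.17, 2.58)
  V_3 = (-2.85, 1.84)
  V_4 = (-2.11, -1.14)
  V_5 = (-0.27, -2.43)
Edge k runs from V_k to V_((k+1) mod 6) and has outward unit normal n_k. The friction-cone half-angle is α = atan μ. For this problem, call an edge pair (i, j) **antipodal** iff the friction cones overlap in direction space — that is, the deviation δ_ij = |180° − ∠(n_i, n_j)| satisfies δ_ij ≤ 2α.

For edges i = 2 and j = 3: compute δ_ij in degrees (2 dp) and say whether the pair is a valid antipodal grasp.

δ = 91.49°, invalid

α = atan 0.15 = 8.53°;  2α = 17.06°
edge 2: e_2 = (-2.68, -0.74);  n_2 = (-0.2662, +0.9639)
edge 3: e_3 = (+0.74, -2.98);  n_3 = (-0.9705, -0.2410)
∠(n_2, n_3) = 88.51°
δ = |180° − 88.51°| = 91.49°
91.49° > 2α = 17.06°  →  invalid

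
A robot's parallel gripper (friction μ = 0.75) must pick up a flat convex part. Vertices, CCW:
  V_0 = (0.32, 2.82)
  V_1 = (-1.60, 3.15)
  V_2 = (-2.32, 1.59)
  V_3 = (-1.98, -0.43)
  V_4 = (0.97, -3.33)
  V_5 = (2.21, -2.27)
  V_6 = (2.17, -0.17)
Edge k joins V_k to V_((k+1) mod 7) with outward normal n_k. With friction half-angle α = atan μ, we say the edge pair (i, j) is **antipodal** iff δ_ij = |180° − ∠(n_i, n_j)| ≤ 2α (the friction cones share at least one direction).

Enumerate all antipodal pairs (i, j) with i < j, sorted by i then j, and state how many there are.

α = atan 0.75 = 36.87°;  2α = 73.74°
n_0 = (+0.1694, +0.9855)
n_1 = (-0.9080, +0.4191)
n_2 = (-0.9861, -0.1660)
n_3 = (-0.7010, -0.7131)
n_4 = (+0.6498, -0.7601)
n_5 = (+0.9998, +0.0190)
n_6 = (+0.8504, +0.5262)
  (0,1): δ = 105.02°  ·
  (0,2): δ = 70.69°  ✓
  (0,3): δ = 34.76°  ✓
  (0,4): δ = 50.28°  ✓
  (0,5): δ = 100.84°  ·
  (0,6): δ = 131.50°  ·
  (1,2): δ = 145.67°  ·
  (1,3): δ = 109.74°  ·
  (1,4): δ = 24.70°  ✓
  (1,5): δ = 25.87°  ✓
  (1,6): δ = 56.52°  ✓
  (2,3): δ = 144.06°  ·
  (2,4): δ = 59.03°  ✓
  (2,5): δ = 8.46°  ✓
  (2,6): δ = 22.19°  ✓
  (3,4): δ = 94.96°  ·
  (3,5): δ = 44.40°  ✓
  (3,6): δ = 13.74°  ✓
  (4,5): δ = 129.43°  ·
  (4,6): δ = 98.78°  ·
  (5,6): δ = 149.34°  ·
antipodal pairs: 11

count = 11; pairs: (0,2), (0,3), (0,4), (1,4), (1,5), (1,6), (2,4), (2,5), (2,6), (3,5), (3,6)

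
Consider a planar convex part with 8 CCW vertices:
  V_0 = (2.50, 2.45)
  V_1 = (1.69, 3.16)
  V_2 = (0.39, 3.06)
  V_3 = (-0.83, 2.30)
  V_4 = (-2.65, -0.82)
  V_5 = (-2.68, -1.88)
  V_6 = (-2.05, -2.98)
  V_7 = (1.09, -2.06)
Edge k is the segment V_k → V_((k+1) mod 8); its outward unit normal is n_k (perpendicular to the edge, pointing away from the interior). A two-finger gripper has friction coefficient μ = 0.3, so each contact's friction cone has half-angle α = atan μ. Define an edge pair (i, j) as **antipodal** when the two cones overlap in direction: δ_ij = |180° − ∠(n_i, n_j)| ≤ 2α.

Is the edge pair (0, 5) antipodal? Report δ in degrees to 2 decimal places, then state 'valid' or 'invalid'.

α = atan 0.3 = 16.70°;  2α = 33.40°
edge 0: e_0 = (-0.81, +0.71);  n_0 = (+0.6592, +0.7520)
edge 5: e_5 = (+0.63, -1.10);  n_5 = (-0.8678, -0.4970)
∠(n_0, n_5) = 161.04°
δ = |180° − 161.04°| = 18.96°
18.96° ≤ 2α = 33.40°  →  valid

δ = 18.96°, valid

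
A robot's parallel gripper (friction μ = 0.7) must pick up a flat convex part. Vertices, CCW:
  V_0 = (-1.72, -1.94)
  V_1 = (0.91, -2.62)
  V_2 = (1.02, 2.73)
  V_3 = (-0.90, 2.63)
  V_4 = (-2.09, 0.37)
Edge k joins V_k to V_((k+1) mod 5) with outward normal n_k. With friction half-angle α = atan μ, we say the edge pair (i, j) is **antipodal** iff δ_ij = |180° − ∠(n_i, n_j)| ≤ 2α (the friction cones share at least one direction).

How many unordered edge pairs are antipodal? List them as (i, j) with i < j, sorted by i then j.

count = 3; pairs: (0,2), (1,3), (1,4)

α = atan 0.7 = 34.99°;  2α = 69.98°
n_0 = (-0.2503, -0.9682)
n_1 = (+0.9998, -0.0206)
n_2 = (-0.0520, +0.9986)
n_3 = (-0.8848, +0.4659)
n_4 = (-0.9874, -0.1582)
  (0,1): δ = 76.68°  ·
  (0,2): δ = 17.48°  ✓
  (0,3): δ = 76.73°  ·
  (0,4): δ = 113.60°  ·
  (1,2): δ = 85.84°  ·
  (1,3): δ = 26.59°  ✓
  (1,4): δ = 10.28°  ✓
  (2,3): δ = 120.75°  ·
  (2,4): δ = 83.88°  ·
  (3,4): δ = 143.13°  ·
antipodal pairs: 3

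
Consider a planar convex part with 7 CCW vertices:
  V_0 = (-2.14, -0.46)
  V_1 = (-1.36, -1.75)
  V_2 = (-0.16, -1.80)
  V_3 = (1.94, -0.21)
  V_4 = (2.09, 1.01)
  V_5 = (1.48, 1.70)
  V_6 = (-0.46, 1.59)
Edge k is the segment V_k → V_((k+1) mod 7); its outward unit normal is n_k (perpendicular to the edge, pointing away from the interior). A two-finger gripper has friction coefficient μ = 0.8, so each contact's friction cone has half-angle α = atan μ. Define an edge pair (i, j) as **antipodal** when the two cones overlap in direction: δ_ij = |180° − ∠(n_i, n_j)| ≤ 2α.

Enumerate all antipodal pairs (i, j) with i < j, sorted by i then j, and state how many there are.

α = atan 0.8 = 38.66°;  2α = 77.32°
n_0 = (-0.8557, -0.5174)
n_1 = (-0.0416, -0.9991)
n_2 = (+0.6036, -0.7973)
n_3 = (+0.9925, -0.1220)
n_4 = (+0.7492, +0.6623)
n_5 = (-0.0566, +0.9984)
n_6 = (-0.7735, +0.6339)
  (0,1): δ = 123.55°  ·
  (0,2): δ = 84.03°  ·
  (0,3): δ = 38.17°  ✓
  (0,4): δ = 10.32°  ✓
  (0,5): δ = 62.09°  ✓
  (0,6): δ = 109.51°  ·
  (1,2): δ = 140.48°  ·
  (1,3): δ = 94.62°  ·
  (1,4): δ = 46.14°  ✓
  (1,5): δ = 5.63°  ✓
  (1,6): δ = 53.05°  ✓
  (2,3): δ = 134.14°  ·
  (2,4): δ = 85.65°  ·
  (2,5): δ = 33.89°  ✓
  (2,6): δ = 13.53°  ✓
  (3,4): δ = 131.51°  ·
  (3,5): δ = 79.75°  ·
  (3,6): δ = 32.33°  ✓
  (4,5): δ = 128.23°  ·
  (4,6): δ = 80.81°  ·
  (5,6): δ = 132.58°  ·
antipodal pairs: 9

count = 9; pairs: (0,3), (0,4), (0,5), (1,4), (1,5), (1,6), (2,5), (2,6), (3,6)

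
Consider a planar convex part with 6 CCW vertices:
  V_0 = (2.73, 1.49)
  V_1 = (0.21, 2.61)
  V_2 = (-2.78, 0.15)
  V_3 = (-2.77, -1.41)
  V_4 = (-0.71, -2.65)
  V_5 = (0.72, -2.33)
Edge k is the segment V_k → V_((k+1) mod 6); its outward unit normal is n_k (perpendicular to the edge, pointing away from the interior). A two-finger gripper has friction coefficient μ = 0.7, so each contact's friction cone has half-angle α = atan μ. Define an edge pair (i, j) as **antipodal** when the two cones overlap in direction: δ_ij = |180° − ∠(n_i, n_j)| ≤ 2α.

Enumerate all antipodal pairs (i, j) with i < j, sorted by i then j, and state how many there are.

α = atan 0.7 = 34.99°;  2α = 69.98°
n_0 = (+0.4061, +0.9138)
n_1 = (-0.6353, +0.7722)
n_2 = (-1.0000, -0.0064)
n_3 = (-0.5157, -0.8568)
n_4 = (+0.2184, -0.9759)
n_5 = (+0.8850, -0.4657)
  (0,1): δ = 116.59°  ·
  (0,2): δ = 65.67°  ✓
  (0,3): δ = 7.08°  ✓
  (0,4): δ = 36.58°  ✓
  (0,5): δ = 86.21°  ·
  (1,2): δ = 129.08°  ·
  (1,3): δ = 70.49°  ·
  (1,4): δ = 26.83°  ✓
  (1,5): δ = 22.80°  ✓
  (2,3): δ = 121.41°  ·
  (2,4): δ = 77.75°  ·
  (2,5): δ = 28.12°  ✓
  (3,4): δ = 136.34°  ·
  (3,5): δ = 86.71°  ·
  (4,5): δ = 130.37°  ·
antipodal pairs: 6

count = 6; pairs: (0,2), (0,3), (0,4), (1,4), (1,5), (2,5)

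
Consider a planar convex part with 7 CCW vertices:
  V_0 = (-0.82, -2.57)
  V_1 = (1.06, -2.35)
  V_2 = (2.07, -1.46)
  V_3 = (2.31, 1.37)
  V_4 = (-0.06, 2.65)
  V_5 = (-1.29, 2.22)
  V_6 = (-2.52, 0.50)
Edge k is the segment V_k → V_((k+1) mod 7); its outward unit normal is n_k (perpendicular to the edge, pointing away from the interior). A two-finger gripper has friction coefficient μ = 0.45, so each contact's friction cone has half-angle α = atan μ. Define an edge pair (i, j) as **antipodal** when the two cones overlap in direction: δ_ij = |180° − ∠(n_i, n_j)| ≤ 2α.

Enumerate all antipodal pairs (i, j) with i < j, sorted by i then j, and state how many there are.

α = atan 0.45 = 24.23°;  2α = 48.46°
n_0 = (+0.1162, -0.9932)
n_1 = (+0.6611, -0.7503)
n_2 = (+0.9964, -0.0845)
n_3 = (+0.4752, +0.8799)
n_4 = (-0.3300, +0.9440)
n_5 = (-0.8134, +0.5817)
n_6 = (-0.8748, -0.4844)
  (0,1): δ = 145.29°  ·
  (0,2): δ = 101.52°  ·
  (0,3): δ = 35.05°  ✓
  (0,4): δ = 12.59°  ✓
  (0,5): δ = 47.76°  ✓
  (0,6): δ = 112.30°  ·
  (1,2): δ = 136.23°  ·
  (1,3): δ = 69.76°  ·
  (1,4): δ = 22.12°  ✓
  (1,5): δ = 13.04°  ✓
  (1,6): δ = 77.59°  ·
  (2,3): δ = 113.53°  ·
  (2,4): δ = 65.88°  ·
  (2,5): δ = 30.72°  ✓
  (2,6): δ = 33.82°  ✓
  (3,4): δ = 132.36°  ·
  (3,5): δ = 97.20°  ·
  (3,6): δ = 32.65°  ✓
  (4,5): δ = 144.84°  ·
  (4,6): δ = 80.29°  ·
  (5,6): δ = 115.46°  ·
antipodal pairs: 8

count = 8; pairs: (0,3), (0,4), (0,5), (1,4), (1,5), (2,5), (2,6), (3,6)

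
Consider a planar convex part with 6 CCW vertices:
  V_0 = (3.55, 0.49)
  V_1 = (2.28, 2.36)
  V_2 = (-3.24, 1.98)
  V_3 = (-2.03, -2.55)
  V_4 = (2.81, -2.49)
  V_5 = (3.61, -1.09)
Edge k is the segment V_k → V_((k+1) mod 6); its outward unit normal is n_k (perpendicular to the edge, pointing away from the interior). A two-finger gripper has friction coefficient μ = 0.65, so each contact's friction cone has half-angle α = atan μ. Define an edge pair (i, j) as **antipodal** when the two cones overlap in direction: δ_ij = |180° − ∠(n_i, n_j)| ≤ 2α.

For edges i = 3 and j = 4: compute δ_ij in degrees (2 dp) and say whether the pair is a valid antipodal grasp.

α = atan 0.65 = 33.02°;  2α = 66.05°
edge 3: e_3 = (+4.84, +0.06);  n_3 = (+0.0124, -0.9999)
edge 4: e_4 = (+0.80, +1.40);  n_4 = (+0.8682, -0.4961)
∠(n_3, n_4) = 59.54°
δ = |180° − 59.54°| = 120.46°
120.46° > 2α = 66.05°  →  invalid

δ = 120.46°, invalid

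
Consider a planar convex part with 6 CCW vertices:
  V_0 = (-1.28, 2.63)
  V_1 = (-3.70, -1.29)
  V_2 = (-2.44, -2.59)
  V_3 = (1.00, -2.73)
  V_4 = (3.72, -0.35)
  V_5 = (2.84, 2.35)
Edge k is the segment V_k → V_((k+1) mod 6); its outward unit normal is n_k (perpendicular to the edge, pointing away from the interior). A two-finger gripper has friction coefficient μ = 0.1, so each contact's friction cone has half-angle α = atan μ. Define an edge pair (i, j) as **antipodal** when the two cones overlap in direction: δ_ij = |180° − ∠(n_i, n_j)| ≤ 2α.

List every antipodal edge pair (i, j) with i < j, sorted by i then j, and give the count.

α = atan 0.1 = 5.71°;  2α = 11.42°
n_0 = (-0.8509, +0.5253)
n_1 = (-0.7181, -0.6960)
n_2 = (-0.0407, -0.9992)
n_3 = (+0.6585, -0.7526)
n_4 = (+0.9508, +0.3099)
n_5 = (+0.0678, +0.9977)
  (0,1): δ = 104.21°  ·
  (0,2): δ = 60.64°  ·
  (0,3): δ = 17.13°  ·
  (0,4): δ = 49.74°  ·
  (0,5): δ = 117.80°  ·
  (1,2): δ = 136.44°  ·
  (1,3): δ = 92.92°  ·
  (1,4): δ = 26.05°  ·
  (1,5): δ = 42.01°  ·
  (2,3): δ = 136.48°  ·
  (2,4): δ = 69.62°  ·
  (2,5): δ = 1.56°  ✓
  (3,4): δ = 113.13°  ·
  (3,5): δ = 45.07°  ·
  (4,5): δ = 111.94°  ·
antipodal pairs: 1

count = 1; pairs: (2,5)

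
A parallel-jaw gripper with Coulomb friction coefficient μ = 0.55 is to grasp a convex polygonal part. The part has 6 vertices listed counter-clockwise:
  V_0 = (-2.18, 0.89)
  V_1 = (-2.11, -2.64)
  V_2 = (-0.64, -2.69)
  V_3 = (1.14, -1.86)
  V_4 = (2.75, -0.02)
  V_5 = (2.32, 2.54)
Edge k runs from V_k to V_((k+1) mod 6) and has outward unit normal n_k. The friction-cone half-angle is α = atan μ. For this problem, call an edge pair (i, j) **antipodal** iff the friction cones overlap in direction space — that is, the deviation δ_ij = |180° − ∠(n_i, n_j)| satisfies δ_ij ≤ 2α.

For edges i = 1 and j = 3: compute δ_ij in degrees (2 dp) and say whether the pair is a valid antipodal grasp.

α = atan 0.55 = 28.81°;  2α = 57.62°
edge 1: e_1 = (+1.47, -0.05);  n_1 = (-0.0340, -0.9994)
edge 3: e_3 = (+1.61, +1.84);  n_3 = (+0.7526, -0.6585)
∠(n_1, n_3) = 50.76°
δ = |180° − 50.76°| = 129.24°
129.24° > 2α = 57.62°  →  invalid

δ = 129.24°, invalid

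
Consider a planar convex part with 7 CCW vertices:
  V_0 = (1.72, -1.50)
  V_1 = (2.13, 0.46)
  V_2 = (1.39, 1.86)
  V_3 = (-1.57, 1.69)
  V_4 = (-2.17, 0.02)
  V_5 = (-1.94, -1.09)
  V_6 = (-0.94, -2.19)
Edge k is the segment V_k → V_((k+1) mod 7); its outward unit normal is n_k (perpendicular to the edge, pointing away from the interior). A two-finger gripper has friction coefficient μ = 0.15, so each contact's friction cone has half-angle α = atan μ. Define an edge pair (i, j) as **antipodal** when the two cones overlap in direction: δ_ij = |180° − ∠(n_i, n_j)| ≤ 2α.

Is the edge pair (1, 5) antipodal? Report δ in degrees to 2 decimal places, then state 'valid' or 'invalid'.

δ = 14.41°, valid

α = atan 0.15 = 8.53°;  2α = 17.06°
edge 1: e_1 = (-0.74, +1.40);  n_1 = (+0.8841, +0.4673)
edge 5: e_5 = (+1.00, -1.10);  n_5 = (-0.7399, -0.6727)
∠(n_1, n_5) = 165.59°
δ = |180° − 165.59°| = 14.41°
14.41° ≤ 2α = 17.06°  →  valid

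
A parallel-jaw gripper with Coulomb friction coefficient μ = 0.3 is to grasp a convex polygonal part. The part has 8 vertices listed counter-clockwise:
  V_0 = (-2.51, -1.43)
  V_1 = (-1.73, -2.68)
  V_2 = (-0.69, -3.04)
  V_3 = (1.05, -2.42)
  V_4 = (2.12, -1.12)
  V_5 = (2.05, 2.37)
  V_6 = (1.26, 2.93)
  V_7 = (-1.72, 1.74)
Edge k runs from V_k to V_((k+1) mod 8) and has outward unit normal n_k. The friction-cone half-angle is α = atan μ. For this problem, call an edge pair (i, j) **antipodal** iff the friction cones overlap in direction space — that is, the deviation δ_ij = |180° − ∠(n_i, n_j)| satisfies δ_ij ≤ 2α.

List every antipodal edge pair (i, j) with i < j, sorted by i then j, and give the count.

α = atan 0.3 = 16.70°;  2α = 33.40°
n_0 = (-0.8484, -0.5294)
n_1 = (-0.3271, -0.9450)
n_2 = (+0.3357, -0.9420)
n_3 = (+0.7721, -0.6355)
n_4 = (+0.9998, +0.0201)
n_5 = (+0.5783, +0.8158)
n_6 = (-0.3709, +0.9287)
n_7 = (-0.9703, +0.2418)
  (0,1): δ = 141.06°  ·
  (0,2): δ = 102.35°  ·
  (0,3): δ = 71.42°  ·
  (0,4): δ = 30.82°  ✓
  (0,5): δ = 22.70°  ✓
  (0,6): δ = 79.80°  ·
  (0,7): δ = 134.04°  ·
  (1,2): δ = 141.29°  ·
  (1,3): δ = 110.36°  ·
  (1,4): δ = 69.76°  ·
  (1,5): δ = 16.24°  ✓
  (1,6): δ = 40.86°  ·
  (1,7): δ = 95.10°  ·
  (2,3): δ = 149.07°  ·
  (2,4): δ = 108.46°  ·
  (2,5): δ = 54.94°  ·
  (2,6): δ = 2.16°  ✓
  (2,7): δ = 56.39°  ·
  (3,4): δ = 139.39°  ·
  (3,5): δ = 85.87°  ·
  (3,6): δ = 28.77°  ✓
  (3,7): δ = 25.46°  ✓
  (4,5): δ = 126.48°  ·
  (4,6): δ = 69.38°  ·
  (4,7): δ = 15.14°  ✓
  (5,6): δ = 122.90°  ·
  (5,7): δ = 68.66°  ·
  (6,7): δ = 125.76°  ·
antipodal pairs: 7

count = 7; pairs: (0,4), (0,5), (1,5), (2,6), (3,6), (3,7), (4,7)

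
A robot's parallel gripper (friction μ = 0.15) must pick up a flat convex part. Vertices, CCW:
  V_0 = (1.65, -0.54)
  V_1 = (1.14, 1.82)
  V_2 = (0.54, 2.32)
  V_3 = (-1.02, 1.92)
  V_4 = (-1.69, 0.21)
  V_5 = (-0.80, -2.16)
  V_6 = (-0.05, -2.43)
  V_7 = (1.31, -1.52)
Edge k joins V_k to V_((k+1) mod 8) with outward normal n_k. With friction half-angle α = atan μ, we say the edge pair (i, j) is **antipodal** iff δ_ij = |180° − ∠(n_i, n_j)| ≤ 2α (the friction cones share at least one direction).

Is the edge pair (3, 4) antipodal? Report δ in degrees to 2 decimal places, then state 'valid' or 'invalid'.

δ = 138.02°, invalid

α = atan 0.15 = 8.53°;  2α = 17.06°
edge 3: e_3 = (-0.67, -1.71);  n_3 = (-0.9311, +0.3648)
edge 4: e_4 = (+0.89, -2.37);  n_4 = (-0.9362, -0.3516)
∠(n_3, n_4) = 41.98°
δ = |180° − 41.98°| = 138.02°
138.02° > 2α = 17.06°  →  invalid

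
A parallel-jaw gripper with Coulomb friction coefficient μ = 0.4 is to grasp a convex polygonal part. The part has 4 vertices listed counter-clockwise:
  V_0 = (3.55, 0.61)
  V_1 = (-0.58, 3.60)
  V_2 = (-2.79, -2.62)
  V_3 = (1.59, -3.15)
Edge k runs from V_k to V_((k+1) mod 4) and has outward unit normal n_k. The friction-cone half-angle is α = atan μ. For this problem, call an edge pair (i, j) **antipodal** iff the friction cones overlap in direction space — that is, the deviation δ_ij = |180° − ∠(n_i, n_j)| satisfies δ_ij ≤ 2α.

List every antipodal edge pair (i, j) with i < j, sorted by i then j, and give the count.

α = atan 0.4 = 21.80°;  2α = 43.60°
n_0 = (+0.5864, +0.8100)
n_1 = (-0.9423, +0.3348)
n_2 = (-0.1201, -0.9928)
n_3 = (+0.8868, -0.4622)
  (0,1): δ = 73.66°  ·
  (0,2): δ = 29.00°  ✓
  (0,3): δ = 98.37°  ·
  (1,2): δ = 77.34°  ·
  (1,3): δ = 7.97°  ✓
  (2,3): δ = 110.63°  ·
antipodal pairs: 2

count = 2; pairs: (0,2), (1,3)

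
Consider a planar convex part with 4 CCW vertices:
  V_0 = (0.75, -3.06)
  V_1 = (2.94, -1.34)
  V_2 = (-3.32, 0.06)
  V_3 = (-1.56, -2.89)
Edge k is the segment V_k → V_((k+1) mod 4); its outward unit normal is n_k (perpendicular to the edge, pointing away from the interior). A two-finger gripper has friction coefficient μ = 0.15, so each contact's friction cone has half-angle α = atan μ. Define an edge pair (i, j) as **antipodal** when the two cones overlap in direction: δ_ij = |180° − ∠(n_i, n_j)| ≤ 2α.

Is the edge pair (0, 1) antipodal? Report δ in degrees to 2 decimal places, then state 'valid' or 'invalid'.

α = atan 0.15 = 8.53°;  2α = 17.06°
edge 0: e_0 = (+2.19, +1.72);  n_0 = (+0.6177, -0.7864)
edge 1: e_1 = (-6.26, +1.40);  n_1 = (+0.2183, +0.9759)
∠(n_0, n_1) = 129.25°
δ = |180° − 129.25°| = 50.75°
50.75° > 2α = 17.06°  →  invalid

δ = 50.75°, invalid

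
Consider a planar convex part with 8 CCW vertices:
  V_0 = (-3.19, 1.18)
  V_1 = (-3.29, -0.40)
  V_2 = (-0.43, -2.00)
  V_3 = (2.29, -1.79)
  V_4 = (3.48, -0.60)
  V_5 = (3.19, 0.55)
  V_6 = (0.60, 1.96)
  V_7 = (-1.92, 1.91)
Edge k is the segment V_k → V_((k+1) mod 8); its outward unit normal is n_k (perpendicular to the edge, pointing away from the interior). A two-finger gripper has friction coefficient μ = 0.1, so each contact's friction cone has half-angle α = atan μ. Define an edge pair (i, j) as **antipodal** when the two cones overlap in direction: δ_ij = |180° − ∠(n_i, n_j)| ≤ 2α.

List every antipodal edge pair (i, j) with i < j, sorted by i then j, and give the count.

count = 2; pairs: (1,5), (2,6)

α = atan 0.1 = 5.71°;  2α = 11.42°
n_0 = (-0.9980, +0.0632)
n_1 = (-0.4882, -0.8727)
n_2 = (+0.0770, -0.9970)
n_3 = (+0.7071, -0.7071)
n_4 = (+0.9696, +0.2445)
n_5 = (+0.4781, +0.8783)
n_6 = (-0.0198, +0.9998)
n_7 = (-0.4983, +0.8670)
  (0,1): δ = 115.60°  ·
  (0,2): δ = 81.96°  ·
  (0,3): δ = 41.38°  ·
  (0,4): δ = 17.77°  ·
  (0,5): δ = 65.06°  ·
  (0,6): δ = 94.76°  ·
  (0,7): δ = 123.51°  ·
  (1,2): δ = 146.36°  ·
  (1,3): δ = 105.78°  ·
  (1,4): δ = 46.62°  ·
  (1,5): δ = 0.66°  ✓
  (1,6): δ = 30.36°  ·
  (1,7): δ = 59.11°  ·
  (2,3): δ = 139.41°  ·
  (2,4): δ = 80.26°  ·
  (2,5): δ = 32.98°  ·
  (2,6): δ = 3.28°  ✓
  (2,7): δ = 25.48°  ·
  (3,4): δ = 120.85°  ·
  (3,5): δ = 73.56°  ·
  (3,6): δ = 43.86°  ·
  (3,7): δ = 15.11°  ·
  (4,5): δ = 132.72°  ·
  (4,6): δ = 103.02°  ·
  (4,7): δ = 74.26°  ·
  (5,6): δ = 150.30°  ·
  (5,7): δ = 121.55°  ·
  (6,7): δ = 151.25°  ·
antipodal pairs: 2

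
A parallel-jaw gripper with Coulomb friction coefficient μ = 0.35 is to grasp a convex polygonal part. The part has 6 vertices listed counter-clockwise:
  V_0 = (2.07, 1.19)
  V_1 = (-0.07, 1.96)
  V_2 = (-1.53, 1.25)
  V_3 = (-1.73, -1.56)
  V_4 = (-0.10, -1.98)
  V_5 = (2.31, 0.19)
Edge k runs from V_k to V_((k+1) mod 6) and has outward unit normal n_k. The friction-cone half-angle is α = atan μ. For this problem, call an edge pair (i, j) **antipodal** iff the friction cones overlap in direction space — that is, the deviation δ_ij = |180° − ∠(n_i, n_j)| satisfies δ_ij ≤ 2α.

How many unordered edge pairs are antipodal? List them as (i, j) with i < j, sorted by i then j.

α = atan 0.35 = 19.29°;  2α = 38.58°
n_0 = (+0.3386, +0.9409)
n_1 = (-0.4373, +0.8993)
n_2 = (-0.9975, +0.0710)
n_3 = (-0.2495, -0.9684)
n_4 = (+0.6691, -0.7431)
n_5 = (+0.9724, +0.2334)
  (0,1): δ = 134.28°  ·
  (0,2): δ = 74.28°  ·
  (0,3): δ = 5.34°  ✓
  (0,4): δ = 61.79°  ·
  (0,5): δ = 123.29°  ·
  (1,2): δ = 120.00°  ·
  (1,3): δ = 40.38°  ·
  (1,4): δ = 16.07°  ✓
  (1,5): δ = 77.56°  ·
  (2,3): δ = 100.38°  ·
  (2,4): δ = 43.93°  ·
  (2,5): δ = 17.57°  ✓
  (3,4): δ = 123.55°  ·
  (3,5): δ = 62.06°  ·
  (4,5): δ = 118.50°  ·
antipodal pairs: 3

count = 3; pairs: (0,3), (1,4), (2,5)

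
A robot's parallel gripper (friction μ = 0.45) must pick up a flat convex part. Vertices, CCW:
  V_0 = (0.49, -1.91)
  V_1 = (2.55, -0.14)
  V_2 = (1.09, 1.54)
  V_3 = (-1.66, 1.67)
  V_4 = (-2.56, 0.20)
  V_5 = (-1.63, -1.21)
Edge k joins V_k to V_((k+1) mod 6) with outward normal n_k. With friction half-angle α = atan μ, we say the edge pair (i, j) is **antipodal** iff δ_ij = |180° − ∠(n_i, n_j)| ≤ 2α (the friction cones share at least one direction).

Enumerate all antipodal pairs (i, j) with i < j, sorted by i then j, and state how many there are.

count = 5; pairs: (0,2), (0,3), (1,4), (1,5), (2,5)

α = atan 0.45 = 24.23°;  2α = 48.46°
n_0 = (+0.6517, -0.7585)
n_1 = (+0.7548, +0.6560)
n_2 = (+0.0472, +0.9989)
n_3 = (-0.8529, +0.5222)
n_4 = (-0.8348, -0.5506)
n_5 = (-0.3135, -0.9496)
  (0,1): δ = 89.68°  ·
  (0,2): δ = 43.38°  ✓
  (0,3): δ = 17.85°  ✓
  (0,4): δ = 82.74°  ·
  (0,5): δ = 121.06°  ·
  (1,2): δ = 133.70°  ·
  (1,3): δ = 72.47°  ·
  (1,4): δ = 7.58°  ✓
  (1,5): δ = 30.74°  ✓
  (2,3): δ = 118.77°  ·
  (2,4): δ = 53.89°  ·
  (2,5): δ = 15.57°  ✓
  (3,4): δ = 115.12°  ·
  (3,5): δ = 76.80°  ·
  (4,5): δ = 141.68°  ·
antipodal pairs: 5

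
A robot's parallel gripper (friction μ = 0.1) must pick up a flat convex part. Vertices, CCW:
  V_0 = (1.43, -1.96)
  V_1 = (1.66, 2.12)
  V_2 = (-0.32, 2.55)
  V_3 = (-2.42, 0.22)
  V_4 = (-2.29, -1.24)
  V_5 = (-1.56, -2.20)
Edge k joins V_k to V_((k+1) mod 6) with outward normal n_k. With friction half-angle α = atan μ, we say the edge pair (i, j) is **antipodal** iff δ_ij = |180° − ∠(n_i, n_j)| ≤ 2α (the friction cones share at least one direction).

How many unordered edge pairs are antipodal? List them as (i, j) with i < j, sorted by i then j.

α = atan 0.1 = 5.71°;  2α = 11.42°
n_0 = (+0.9984, -0.0563)
n_1 = (+0.2122, +0.9772)
n_2 = (-0.7428, +0.6695)
n_3 = (-0.9961, -0.0887)
n_4 = (-0.7960, -0.6053)
n_5 = (+0.0800, -0.9968)
  (0,1): δ = 99.03°  ·
  (0,2): δ = 38.80°  ·
  (0,3): δ = 8.31°  ✓
  (0,4): δ = 40.48°  ·
  (0,5): δ = 97.82°  ·
  (1,2): δ = 119.78°  ·
  (1,3): δ = 72.66°  ·
  (1,4): δ = 40.50°  ·
  (1,5): δ = 16.84°  ·
  (2,3): δ = 132.88°  ·
  (2,4): δ = 100.72°  ·
  (2,5): δ = 43.38°  ·
  (3,4): δ = 147.84°  ·
  (3,5): δ = 90.50°  ·
  (4,5): δ = 122.66°  ·
antipodal pairs: 1

count = 1; pairs: (0,3)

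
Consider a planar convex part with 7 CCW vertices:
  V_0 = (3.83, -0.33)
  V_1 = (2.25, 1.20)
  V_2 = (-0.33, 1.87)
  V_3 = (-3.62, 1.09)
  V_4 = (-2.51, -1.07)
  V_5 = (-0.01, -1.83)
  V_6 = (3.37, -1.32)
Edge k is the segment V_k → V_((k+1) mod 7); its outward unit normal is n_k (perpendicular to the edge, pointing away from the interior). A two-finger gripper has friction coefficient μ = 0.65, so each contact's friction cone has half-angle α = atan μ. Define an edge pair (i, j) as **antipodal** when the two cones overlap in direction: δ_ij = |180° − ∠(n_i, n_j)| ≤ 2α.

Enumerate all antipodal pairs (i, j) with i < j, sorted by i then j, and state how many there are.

count = 10; pairs: (0,3), (0,4), (0,5), (1,3), (1,4), (1,5), (2,4), (2,5), (2,6), (3,6)

α = atan 0.65 = 33.02°;  2α = 66.05°
n_0 = (+0.6956, +0.7184)
n_1 = (+0.2514, +0.9679)
n_2 = (-0.2307, +0.9730)
n_3 = (-0.8894, -0.4571)
n_4 = (-0.2909, -0.9568)
n_5 = (+0.1492, -0.9888)
n_6 = (+0.9069, -0.4214)
  (0,1): δ = 150.48°  ·
  (0,2): δ = 122.58°  ·
  (0,3): δ = 18.72°  ✓
  (0,4): δ = 27.17°  ✓
  (0,5): δ = 52.66°  ✓
  (0,6): δ = 109.16°  ·
  (1,2): δ = 152.10°  ·
  (1,3): δ = 48.24°  ✓
  (1,4): δ = 2.35°  ✓
  (1,5): δ = 23.14°  ✓
  (1,6): δ = 79.64°  ·
  (2,3): δ = 76.14°  ·
  (2,4): δ = 30.25°  ✓
  (2,5): δ = 4.76°  ✓
  (2,6): δ = 51.74°  ✓
  (3,4): δ = 134.11°  ·
  (3,5): δ = 108.62°  ·
  (3,6): δ = 52.12°  ✓
  (4,5): δ = 154.51°  ·
  (4,6): δ = 98.01°  ·
  (5,6): δ = 123.50°  ·
antipodal pairs: 10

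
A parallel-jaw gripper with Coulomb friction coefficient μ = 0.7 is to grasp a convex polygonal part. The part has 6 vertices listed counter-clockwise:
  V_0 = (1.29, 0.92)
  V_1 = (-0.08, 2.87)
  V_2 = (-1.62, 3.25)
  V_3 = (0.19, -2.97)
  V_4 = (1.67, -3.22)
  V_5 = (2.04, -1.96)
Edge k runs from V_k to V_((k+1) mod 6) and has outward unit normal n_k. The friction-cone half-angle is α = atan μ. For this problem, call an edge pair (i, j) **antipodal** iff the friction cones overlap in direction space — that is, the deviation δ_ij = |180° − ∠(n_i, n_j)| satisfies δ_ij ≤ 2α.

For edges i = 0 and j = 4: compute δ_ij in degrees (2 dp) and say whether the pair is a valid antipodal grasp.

α = atan 0.7 = 34.99°;  2α = 69.98°
edge 0: e_0 = (-1.37, +1.95);  n_0 = (+0.8182, +0.5749)
edge 4: e_4 = (+0.37, +1.26);  n_4 = (+0.9595, -0.2818)
∠(n_0, n_4) = 51.46°
δ = |180° − 51.46°| = 128.54°
128.54° > 2α = 69.98°  →  invalid

δ = 128.54°, invalid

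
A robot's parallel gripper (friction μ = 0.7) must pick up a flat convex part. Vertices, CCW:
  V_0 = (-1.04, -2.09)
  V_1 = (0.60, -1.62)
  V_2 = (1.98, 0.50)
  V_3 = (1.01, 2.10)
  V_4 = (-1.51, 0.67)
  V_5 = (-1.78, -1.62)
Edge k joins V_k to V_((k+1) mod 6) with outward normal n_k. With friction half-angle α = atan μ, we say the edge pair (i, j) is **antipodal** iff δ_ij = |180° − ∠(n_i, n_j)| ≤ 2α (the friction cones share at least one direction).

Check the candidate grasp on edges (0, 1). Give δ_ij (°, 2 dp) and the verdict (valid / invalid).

α = atan 0.7 = 34.99°;  2α = 69.98°
edge 0: e_0 = (+1.64, +0.47);  n_0 = (+0.2755, -0.9613)
edge 1: e_1 = (+1.38, +2.12);  n_1 = (+0.8381, -0.5455)
∠(n_0, n_1) = 40.95°
δ = |180° − 40.95°| = 139.05°
139.05° > 2α = 69.98°  →  invalid

δ = 139.05°, invalid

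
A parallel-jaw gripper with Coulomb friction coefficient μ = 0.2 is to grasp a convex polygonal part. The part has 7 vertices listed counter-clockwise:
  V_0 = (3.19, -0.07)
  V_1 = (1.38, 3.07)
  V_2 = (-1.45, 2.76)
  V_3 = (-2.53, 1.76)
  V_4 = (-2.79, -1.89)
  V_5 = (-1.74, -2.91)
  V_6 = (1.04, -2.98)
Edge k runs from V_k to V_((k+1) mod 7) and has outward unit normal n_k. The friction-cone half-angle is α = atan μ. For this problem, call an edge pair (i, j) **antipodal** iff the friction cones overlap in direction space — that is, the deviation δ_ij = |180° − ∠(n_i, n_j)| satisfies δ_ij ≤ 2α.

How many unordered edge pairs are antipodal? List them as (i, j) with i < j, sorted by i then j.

α = atan 0.2 = 11.31°;  2α = 22.62°
n_0 = (+0.8664, +0.4994)
n_1 = (-0.1089, +0.9941)
n_2 = (-0.6794, +0.7338)
n_3 = (-0.9975, +0.0711)
n_4 = (-0.6968, -0.7173)
n_5 = (-0.0252, -0.9997)
n_6 = (+0.8043, -0.5942)
  (0,1): δ = 113.71°  ·
  (0,2): δ = 77.16°  ·
  (0,3): δ = 34.04°  ·
  (0,4): δ = 15.87°  ✓
  (0,5): δ = 58.60°  ·
  (0,6): δ = 113.58°  ·
  (1,2): δ = 143.45°  ·
  (1,3): δ = 100.33°  ·
  (1,4): δ = 50.42°  ·
  (1,5): δ = 7.69°  ✓
  (1,6): δ = 47.29°  ·
  (2,3): δ = 136.87°  ·
  (2,4): δ = 86.97°  ·
  (2,5): δ = 44.24°  ·
  (2,6): δ = 10.74°  ✓
  (3,4): δ = 130.10°  ·
  (3,5): δ = 87.37°  ·
  (3,6): δ = 32.38°  ·
  (4,5): δ = 137.27°  ·
  (4,6): δ = 82.29°  ·
  (5,6): δ = 125.02°  ·
antipodal pairs: 3

count = 3; pairs: (0,4), (1,5), (2,6)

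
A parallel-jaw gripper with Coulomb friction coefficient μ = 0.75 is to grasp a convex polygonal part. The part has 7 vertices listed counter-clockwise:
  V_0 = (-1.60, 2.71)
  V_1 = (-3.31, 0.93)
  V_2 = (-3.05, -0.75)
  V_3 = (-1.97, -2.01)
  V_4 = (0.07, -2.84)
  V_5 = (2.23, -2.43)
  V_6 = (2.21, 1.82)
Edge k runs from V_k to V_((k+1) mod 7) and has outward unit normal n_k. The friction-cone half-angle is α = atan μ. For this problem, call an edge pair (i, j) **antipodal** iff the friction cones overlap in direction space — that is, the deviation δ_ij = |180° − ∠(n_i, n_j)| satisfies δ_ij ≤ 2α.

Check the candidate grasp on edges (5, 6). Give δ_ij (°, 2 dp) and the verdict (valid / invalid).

δ = 103.42°, invalid

α = atan 0.75 = 36.87°;  2α = 73.74°
edge 5: e_5 = (-0.02, +4.25);  n_5 = (+1.0000, +0.0047)
edge 6: e_6 = (-3.81, +0.89);  n_6 = (+0.2275, +0.9738)
∠(n_5, n_6) = 76.58°
δ = |180° − 76.58°| = 103.42°
103.42° > 2α = 73.74°  →  invalid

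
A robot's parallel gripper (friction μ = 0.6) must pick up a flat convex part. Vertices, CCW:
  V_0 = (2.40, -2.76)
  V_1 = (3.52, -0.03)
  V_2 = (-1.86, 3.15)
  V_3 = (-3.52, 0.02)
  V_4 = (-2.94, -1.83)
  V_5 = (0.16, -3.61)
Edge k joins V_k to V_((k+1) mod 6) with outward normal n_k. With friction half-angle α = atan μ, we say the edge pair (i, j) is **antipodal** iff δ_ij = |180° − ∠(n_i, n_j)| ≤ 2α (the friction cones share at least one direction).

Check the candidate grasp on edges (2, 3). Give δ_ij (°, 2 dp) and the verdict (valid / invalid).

δ = 134.65°, invalid

α = atan 0.6 = 30.96°;  2α = 61.93°
edge 2: e_2 = (-1.66, -3.13);  n_2 = (-0.8834, +0.4685)
edge 3: e_3 = (+0.58, -1.85);  n_3 = (-0.9542, -0.2992)
∠(n_2, n_3) = 45.35°
δ = |180° − 45.35°| = 134.65°
134.65° > 2α = 61.93°  →  invalid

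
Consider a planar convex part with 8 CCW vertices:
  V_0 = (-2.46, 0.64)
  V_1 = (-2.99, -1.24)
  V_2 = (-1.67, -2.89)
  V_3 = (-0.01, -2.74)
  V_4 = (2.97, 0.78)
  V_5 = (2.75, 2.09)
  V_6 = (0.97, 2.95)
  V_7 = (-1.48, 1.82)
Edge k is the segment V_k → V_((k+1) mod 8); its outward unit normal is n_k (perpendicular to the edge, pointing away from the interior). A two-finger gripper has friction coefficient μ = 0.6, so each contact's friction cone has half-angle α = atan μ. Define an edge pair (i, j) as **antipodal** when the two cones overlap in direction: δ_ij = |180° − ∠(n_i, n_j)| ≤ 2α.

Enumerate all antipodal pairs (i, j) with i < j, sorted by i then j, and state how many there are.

count = 10; pairs: (0,3), (0,4), (1,4), (1,5), (2,5), (2,6), (2,7), (3,6), (3,7), (4,7)

α = atan 0.6 = 30.96°;  2α = 61.93°
n_0 = (-0.9625, +0.2713)
n_1 = (-0.7809, -0.6247)
n_2 = (+0.0900, -0.9959)
n_3 = (+0.7632, -0.6461)
n_4 = (+0.9862, +0.1656)
n_5 = (+0.4350, +0.9004)
n_6 = (-0.4188, +0.9081)
n_7 = (-0.7693, +0.6389)
  (0,1): δ = 125.60°  ·
  (0,2): δ = 69.09°  ·
  (0,3): δ = 24.51°  ✓
  (0,4): δ = 25.28°  ✓
  (0,5): δ = 79.96°  ·
  (0,6): δ = 130.50°  ·
  (0,7): δ = 156.03°  ·
  (1,2): δ = 123.50°  ·
  (1,3): δ = 78.91°  ·
  (1,4): δ = 29.13°  ✓
  (1,5): δ = 25.55°  ✓
  (1,6): δ = 76.10°  ·
  (1,7): δ = 101.63°  ·
  (2,3): δ = 135.41°  ·
  (2,4): δ = 85.63°  ·
  (2,5): δ = 30.95°  ✓
  (2,6): δ = 19.60°  ✓
  (2,7): δ = 45.13°  ✓
  (3,4): δ = 130.22°  ·
  (3,5): δ = 75.54°  ·
  (3,6): δ = 24.99°  ✓
  (3,7): δ = 0.54°  ✓
  (4,5): δ = 125.32°  ·
  (4,6): δ = 74.77°  ·
  (4,7): δ = 49.24°  ✓
  (5,6): δ = 129.45°  ·
  (5,7): δ = 103.92°  ·
  (6,7): δ = 154.47°  ·
antipodal pairs: 10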